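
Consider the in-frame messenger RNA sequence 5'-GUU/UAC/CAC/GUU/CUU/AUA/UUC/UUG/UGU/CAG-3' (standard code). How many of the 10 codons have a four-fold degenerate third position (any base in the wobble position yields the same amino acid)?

3

Codon 1 GUU (Val): third position 4-fold.
Codon 2 UAC (Tyr): third position 2-fold.
Codon 3 CAC (His): third position 2-fold.
Codon 4 GUU (Val): third position 4-fold.
Codon 5 CUU (Leu): third position 4-fold.
Codon 6 AUA (Ile): third position 3-fold.
Codon 7 UUC (Phe): third position 2-fold.
Codon 8 UUG (Leu): third position 2-fold.
Codon 9 UGU (Cys): third position 2-fold.
Codon 10 CAG (Gln): third position 2-fold.
Four-fold degenerate third positions: 3.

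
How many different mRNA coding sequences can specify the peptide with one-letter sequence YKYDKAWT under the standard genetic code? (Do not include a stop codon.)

Tyr: 2 codons.
Lys: 2 codons.
Tyr: 2 codons.
Asp: 2 codons.
Lys: 2 codons.
Ala: 4 codons.
Trp: 1 codon.
Thr: 4 codons.
2 × 2 × 2 × 2 × 2 × 4 × 1 × 4 = 512.

512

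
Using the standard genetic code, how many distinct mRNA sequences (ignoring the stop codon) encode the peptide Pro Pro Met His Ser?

192

Pro: 4 codons.
Pro: 4 codons.
Met: 1 codon.
His: 2 codons.
Ser: 6 codons.
4 × 4 × 1 × 2 × 6 = 192.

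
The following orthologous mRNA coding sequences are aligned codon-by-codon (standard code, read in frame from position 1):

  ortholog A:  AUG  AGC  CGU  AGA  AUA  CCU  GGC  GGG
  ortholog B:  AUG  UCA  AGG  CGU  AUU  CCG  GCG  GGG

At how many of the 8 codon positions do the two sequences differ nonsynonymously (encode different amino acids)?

Codon 1: AUG Met / AUG Met — identical.
Codon 2: AGC Ser / UCA Ser — synonymous.
Codon 3: CGU Arg / AGG Arg — synonymous.
Codon 4: AGA Arg / CGU Arg — synonymous.
Codon 5: AUA Ile / AUU Ile — synonymous.
Codon 6: CCU Pro / CCG Pro — synonymous.
Codon 7: GGC Gly / GCG Ala — nonsynonymous.
Codon 8: GGG Gly / GGG Gly — identical.
Nonsynonymous differences: 1.

1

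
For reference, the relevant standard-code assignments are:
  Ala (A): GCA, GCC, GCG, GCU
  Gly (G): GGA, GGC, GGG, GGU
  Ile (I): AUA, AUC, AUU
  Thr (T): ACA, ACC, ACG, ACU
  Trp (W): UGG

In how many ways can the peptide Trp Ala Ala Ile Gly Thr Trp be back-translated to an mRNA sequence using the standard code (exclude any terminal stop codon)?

768

Trp: 1 codon.
Ala: 4 codons.
Ala: 4 codons.
Ile: 3 codons.
Gly: 4 codons.
Thr: 4 codons.
Trp: 1 codon.
1 × 4 × 4 × 3 × 4 × 4 × 1 = 768.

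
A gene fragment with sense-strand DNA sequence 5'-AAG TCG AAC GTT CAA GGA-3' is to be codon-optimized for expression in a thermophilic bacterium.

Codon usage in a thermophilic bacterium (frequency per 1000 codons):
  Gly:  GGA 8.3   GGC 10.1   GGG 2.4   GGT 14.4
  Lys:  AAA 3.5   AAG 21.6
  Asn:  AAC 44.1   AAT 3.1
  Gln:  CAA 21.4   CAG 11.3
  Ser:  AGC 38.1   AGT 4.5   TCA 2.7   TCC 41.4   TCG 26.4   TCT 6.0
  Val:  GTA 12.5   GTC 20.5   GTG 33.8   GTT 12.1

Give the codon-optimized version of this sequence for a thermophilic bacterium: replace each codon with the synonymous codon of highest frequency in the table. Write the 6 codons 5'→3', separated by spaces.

Codon 1 (Lys): best is AAG at 21.6.
Codon 2 (Ser): best is TCC at 41.4.
Codon 3 (Asn): best is AAC at 44.1.
Codon 4 (Val): best is GTG at 33.8.
Codon 5 (Gln): best is CAA at 21.4.
Codon 6 (Gly): best is GGT at 14.4.

AAG TCC AAC GTG CAA GGT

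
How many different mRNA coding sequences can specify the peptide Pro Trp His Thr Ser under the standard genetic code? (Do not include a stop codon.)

Pro: 4 codons.
Trp: 1 codon.
His: 2 codons.
Thr: 4 codons.
Ser: 6 codons.
4 × 1 × 2 × 4 × 6 = 192.

192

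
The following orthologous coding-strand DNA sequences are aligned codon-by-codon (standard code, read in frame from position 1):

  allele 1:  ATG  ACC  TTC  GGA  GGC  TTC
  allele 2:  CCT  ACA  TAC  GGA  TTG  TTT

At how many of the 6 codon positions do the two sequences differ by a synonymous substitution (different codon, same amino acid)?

2

Codon 1: ATG Met / CCT Pro — nonsynonymous.
Codon 2: ACC Thr / ACA Thr — synonymous.
Codon 3: TTC Phe / TAC Tyr — nonsynonymous.
Codon 4: GGA Gly / GGA Gly — identical.
Codon 5: GGC Gly / TTG Leu — nonsynonymous.
Codon 6: TTC Phe / TTT Phe — synonymous.
Synonymous differences: 2.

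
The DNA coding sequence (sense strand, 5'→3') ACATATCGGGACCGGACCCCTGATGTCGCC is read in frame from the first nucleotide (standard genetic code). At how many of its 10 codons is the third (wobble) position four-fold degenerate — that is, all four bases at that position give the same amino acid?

7

Codon 1 ACA (Thr): third position 4-fold.
Codon 2 TAT (Tyr): third position 2-fold.
Codon 3 CGG (Arg): third position 4-fold.
Codon 4 GAC (Asp): third position 2-fold.
Codon 5 CGG (Arg): third position 4-fold.
Codon 6 ACC (Thr): third position 4-fold.
Codon 7 CCT (Pro): third position 4-fold.
Codon 8 GAT (Asp): third position 2-fold.
Codon 9 GTC (Val): third position 4-fold.
Codon 10 GCC (Ala): third position 4-fold.
Four-fold degenerate third positions: 7.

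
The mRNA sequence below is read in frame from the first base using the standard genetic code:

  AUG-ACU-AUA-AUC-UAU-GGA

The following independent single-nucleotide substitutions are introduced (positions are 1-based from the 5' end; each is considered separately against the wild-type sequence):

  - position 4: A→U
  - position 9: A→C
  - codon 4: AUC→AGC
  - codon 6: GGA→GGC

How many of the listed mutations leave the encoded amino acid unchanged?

Codon 2: ACU (Thr) → UCU (Ser) — missense.
Codon 3: AUA (Ile) → AUC (Ile) — synonymous.
Codon 4: AUC (Ile) → AGC (Ser) — missense.
Codon 6: GGA (Gly) → GGC (Gly) — synonymous.
Synonymous: 2 of 4.

2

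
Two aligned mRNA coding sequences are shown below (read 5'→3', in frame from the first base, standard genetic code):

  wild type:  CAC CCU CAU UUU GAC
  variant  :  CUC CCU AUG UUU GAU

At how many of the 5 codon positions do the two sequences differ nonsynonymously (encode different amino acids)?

2

Codon 1: CAC His / CUC Leu — nonsynonymous.
Codon 2: CCU Pro / CCU Pro — identical.
Codon 3: CAU His / AUG Met — nonsynonymous.
Codon 4: UUU Phe / UUU Phe — identical.
Codon 5: GAC Asp / GAU Asp — synonymous.
Nonsynonymous differences: 2.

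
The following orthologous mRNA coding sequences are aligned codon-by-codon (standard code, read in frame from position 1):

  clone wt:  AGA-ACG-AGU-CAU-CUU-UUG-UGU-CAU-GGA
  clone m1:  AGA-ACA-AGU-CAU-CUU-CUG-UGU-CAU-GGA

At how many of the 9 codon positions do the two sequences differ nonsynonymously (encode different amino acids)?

0

Codon 1: AGA Arg / AGA Arg — identical.
Codon 2: ACG Thr / ACA Thr — synonymous.
Codon 3: AGU Ser / AGU Ser — identical.
Codon 4: CAU His / CAU His — identical.
Codon 5: CUU Leu / CUU Leu — identical.
Codon 6: UUG Leu / CUG Leu — synonymous.
Codon 7: UGU Cys / UGU Cys — identical.
Codon 8: CAU His / CAU His — identical.
Codon 9: GGA Gly / GGA Gly — identical.
Nonsynonymous differences: 0.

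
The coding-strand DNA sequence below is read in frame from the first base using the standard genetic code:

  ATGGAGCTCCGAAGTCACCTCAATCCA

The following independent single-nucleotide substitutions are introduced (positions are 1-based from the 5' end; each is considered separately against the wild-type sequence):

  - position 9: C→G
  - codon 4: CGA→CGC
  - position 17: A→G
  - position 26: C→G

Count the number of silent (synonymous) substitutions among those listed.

Codon 3: CTC (Leu) → CTG (Leu) — synonymous.
Codon 4: CGA (Arg) → CGC (Arg) — synonymous.
Codon 6: CAC (His) → CGC (Arg) — missense.
Codon 9: CCA (Pro) → CGA (Arg) — missense.
Synonymous: 2 of 4.

2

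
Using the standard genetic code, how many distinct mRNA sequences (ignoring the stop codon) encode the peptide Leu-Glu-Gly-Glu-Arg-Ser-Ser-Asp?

41472

Leu: 6 codons.
Glu: 2 codons.
Gly: 4 codons.
Glu: 2 codons.
Arg: 6 codons.
Ser: 6 codons.
Ser: 6 codons.
Asp: 2 codons.
6 × 2 × 4 × 2 × 6 × 6 × 6 × 2 = 41472.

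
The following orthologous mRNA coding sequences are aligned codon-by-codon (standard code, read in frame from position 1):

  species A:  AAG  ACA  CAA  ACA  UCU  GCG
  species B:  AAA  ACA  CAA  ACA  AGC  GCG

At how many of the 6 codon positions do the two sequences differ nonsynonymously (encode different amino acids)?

0

Codon 1: AAG Lys / AAA Lys — synonymous.
Codon 2: ACA Thr / ACA Thr — identical.
Codon 3: CAA Gln / CAA Gln — identical.
Codon 4: ACA Thr / ACA Thr — identical.
Codon 5: UCU Ser / AGC Ser — synonymous.
Codon 6: GCG Ala / GCG Ala — identical.
Nonsynonymous differences: 0.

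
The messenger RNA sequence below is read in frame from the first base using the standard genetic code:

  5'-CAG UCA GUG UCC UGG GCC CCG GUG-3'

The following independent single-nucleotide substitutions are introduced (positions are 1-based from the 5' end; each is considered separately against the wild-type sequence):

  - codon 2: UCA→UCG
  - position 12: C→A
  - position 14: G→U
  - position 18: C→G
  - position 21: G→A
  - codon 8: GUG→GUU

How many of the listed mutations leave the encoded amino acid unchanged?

5

Codon 2: UCA (Ser) → UCG (Ser) — synonymous.
Codon 4: UCC (Ser) → UCA (Ser) — synonymous.
Codon 5: UGG (Trp) → UUG (Leu) — missense.
Codon 6: GCC (Ala) → GCG (Ala) — synonymous.
Codon 7: CCG (Pro) → CCA (Pro) — synonymous.
Codon 8: GUG (Val) → GUU (Val) — synonymous.
Synonymous: 5 of 6.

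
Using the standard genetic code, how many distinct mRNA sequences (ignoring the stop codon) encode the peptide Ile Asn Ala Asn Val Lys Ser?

2304

Ile: 3 codons.
Asn: 2 codons.
Ala: 4 codons.
Asn: 2 codons.
Val: 4 codons.
Lys: 2 codons.
Ser: 6 codons.
3 × 2 × 4 × 2 × 4 × 2 × 6 = 2304.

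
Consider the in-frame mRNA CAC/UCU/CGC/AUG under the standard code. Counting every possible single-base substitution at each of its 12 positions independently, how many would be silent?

7

Codon 1 (CAC, His): 1 synonymous substitution.
Codon 2 (UCU, Ser): 3 synonymous substitutions.
Codon 3 (CGC, Arg): 3 synonymous substitutions.
Codon 4 (AUG, Met): 0 synonymous substitutions.
Total: 1 + 3 + 3 + 0 = 7.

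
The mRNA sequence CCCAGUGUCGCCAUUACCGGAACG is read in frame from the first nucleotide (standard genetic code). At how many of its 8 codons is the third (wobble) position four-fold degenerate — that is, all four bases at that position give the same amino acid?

6

Codon 1 CCC (Pro): third position 4-fold.
Codon 2 AGU (Ser): third position 2-fold.
Codon 3 GUC (Val): third position 4-fold.
Codon 4 GCC (Ala): third position 4-fold.
Codon 5 AUU (Ile): third position 3-fold.
Codon 6 ACC (Thr): third position 4-fold.
Codon 7 GGA (Gly): third position 4-fold.
Codon 8 ACG (Thr): third position 4-fold.
Four-fold degenerate third positions: 6.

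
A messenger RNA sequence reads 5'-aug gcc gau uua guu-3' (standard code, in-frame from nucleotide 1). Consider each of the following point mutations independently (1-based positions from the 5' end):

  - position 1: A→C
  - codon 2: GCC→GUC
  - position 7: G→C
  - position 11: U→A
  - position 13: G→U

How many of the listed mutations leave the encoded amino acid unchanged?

0

Codon 1: AUG (Met) → CUG (Leu) — missense.
Codon 2: GCC (Ala) → GUC (Val) — missense.
Codon 3: GAU (Asp) → CAU (His) — missense.
Codon 4: UUA (Leu) → UAA (Stop) — nonsense.
Codon 5: GUU (Val) → UUU (Phe) — missense.
Synonymous: 0 of 5.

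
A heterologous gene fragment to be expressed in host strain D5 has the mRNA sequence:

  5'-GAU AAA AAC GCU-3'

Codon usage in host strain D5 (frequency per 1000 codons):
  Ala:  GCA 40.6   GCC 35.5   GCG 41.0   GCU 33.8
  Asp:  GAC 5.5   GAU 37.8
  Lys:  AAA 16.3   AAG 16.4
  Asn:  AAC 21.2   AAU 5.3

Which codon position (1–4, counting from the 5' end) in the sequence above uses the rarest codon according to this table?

Codon 1 GAU (Asp): 37.8 per 1000.
Codon 2 AAA (Lys): 16.3 per 1000.
Codon 3 AAC (Asn): 21.2 per 1000.
Codon 4 GCU (Ala): 33.8 per 1000.
Lowest frequency is 16.3 at codon 2.

2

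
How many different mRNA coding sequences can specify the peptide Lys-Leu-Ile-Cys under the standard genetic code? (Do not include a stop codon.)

Lys: 2 codons.
Leu: 6 codons.
Ile: 3 codons.
Cys: 2 codons.
2 × 6 × 3 × 2 = 72.

72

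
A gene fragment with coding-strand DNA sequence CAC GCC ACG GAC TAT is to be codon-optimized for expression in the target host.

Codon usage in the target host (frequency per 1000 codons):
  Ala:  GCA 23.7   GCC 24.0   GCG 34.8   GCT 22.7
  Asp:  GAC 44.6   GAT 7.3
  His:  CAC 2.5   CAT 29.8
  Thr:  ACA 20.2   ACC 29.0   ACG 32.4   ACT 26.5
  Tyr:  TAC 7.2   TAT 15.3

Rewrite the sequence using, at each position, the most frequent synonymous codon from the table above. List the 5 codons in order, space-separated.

CAT GCG ACG GAC TAT

Codon 1 (His): best is CAT at 29.8.
Codon 2 (Ala): best is GCG at 34.8.
Codon 3 (Thr): best is ACG at 32.4.
Codon 4 (Asp): best is GAC at 44.6.
Codon 5 (Tyr): best is TAT at 15.3.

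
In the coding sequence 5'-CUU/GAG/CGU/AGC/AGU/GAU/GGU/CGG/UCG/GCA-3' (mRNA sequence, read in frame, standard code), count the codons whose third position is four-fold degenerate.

6

Codon 1 CUU (Leu): third position 4-fold.
Codon 2 GAG (Glu): third position 2-fold.
Codon 3 CGU (Arg): third position 4-fold.
Codon 4 AGC (Ser): third position 2-fold.
Codon 5 AGU (Ser): third position 2-fold.
Codon 6 GAU (Asp): third position 2-fold.
Codon 7 GGU (Gly): third position 4-fold.
Codon 8 CGG (Arg): third position 4-fold.
Codon 9 UCG (Ser): third position 4-fold.
Codon 10 GCA (Ala): third position 4-fold.
Four-fold degenerate third positions: 6.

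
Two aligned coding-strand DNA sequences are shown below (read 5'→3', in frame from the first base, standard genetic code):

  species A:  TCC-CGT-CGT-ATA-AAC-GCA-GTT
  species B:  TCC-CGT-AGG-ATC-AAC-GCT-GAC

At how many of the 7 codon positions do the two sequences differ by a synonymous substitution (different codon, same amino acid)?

Codon 1: TCC Ser / TCC Ser — identical.
Codon 2: CGT Arg / CGT Arg — identical.
Codon 3: CGT Arg / AGG Arg — synonymous.
Codon 4: ATA Ile / ATC Ile — synonymous.
Codon 5: AAC Asn / AAC Asn — identical.
Codon 6: GCA Ala / GCT Ala — synonymous.
Codon 7: GTT Val / GAC Asp — nonsynonymous.
Synonymous differences: 3.

3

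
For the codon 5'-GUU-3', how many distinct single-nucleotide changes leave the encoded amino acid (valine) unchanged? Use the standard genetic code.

Position 1: none → 0 synonymous.
Position 2: none → 0 synonymous.
Position 3: GUC, GUA, GUG → 3 synonymous.
Total: 0 + 0 + 3 = 3.

3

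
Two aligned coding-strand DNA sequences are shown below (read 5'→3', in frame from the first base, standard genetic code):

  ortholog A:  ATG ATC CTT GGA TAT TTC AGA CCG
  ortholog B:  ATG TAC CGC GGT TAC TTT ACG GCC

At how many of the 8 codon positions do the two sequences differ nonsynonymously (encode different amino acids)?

4

Codon 1: ATG Met / ATG Met — identical.
Codon 2: ATC Ile / TAC Tyr — nonsynonymous.
Codon 3: CTT Leu / CGC Arg — nonsynonymous.
Codon 4: GGA Gly / GGT Gly — synonymous.
Codon 5: TAT Tyr / TAC Tyr — synonymous.
Codon 6: TTC Phe / TTT Phe — synonymous.
Codon 7: AGA Arg / ACG Thr — nonsynonymous.
Codon 8: CCG Pro / GCC Ala — nonsynonymous.
Nonsynonymous differences: 4.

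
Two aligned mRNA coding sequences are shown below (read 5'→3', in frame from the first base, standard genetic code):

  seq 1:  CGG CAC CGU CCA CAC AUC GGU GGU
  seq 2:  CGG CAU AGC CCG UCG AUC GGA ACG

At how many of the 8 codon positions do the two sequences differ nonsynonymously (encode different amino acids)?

Codon 1: CGG Arg / CGG Arg — identical.
Codon 2: CAC His / CAU His — synonymous.
Codon 3: CGU Arg / AGC Ser — nonsynonymous.
Codon 4: CCA Pro / CCG Pro — synonymous.
Codon 5: CAC His / UCG Ser — nonsynonymous.
Codon 6: AUC Ile / AUC Ile — identical.
Codon 7: GGU Gly / GGA Gly — synonymous.
Codon 8: GGU Gly / ACG Thr — nonsynonymous.
Nonsynonymous differences: 3.

3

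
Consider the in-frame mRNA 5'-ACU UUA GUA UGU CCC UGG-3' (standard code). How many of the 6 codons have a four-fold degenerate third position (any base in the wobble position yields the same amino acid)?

3

Codon 1 ACU (Thr): third position 4-fold.
Codon 2 UUA (Leu): third position 2-fold.
Codon 3 GUA (Val): third position 4-fold.
Codon 4 UGU (Cys): third position 2-fold.
Codon 5 CCC (Pro): third position 4-fold.
Codon 6 UGG (Trp): third position 1-fold.
Four-fold degenerate third positions: 3.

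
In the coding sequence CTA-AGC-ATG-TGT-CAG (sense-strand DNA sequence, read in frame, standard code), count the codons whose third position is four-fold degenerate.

Codon 1 CTA (Leu): third position 4-fold.
Codon 2 AGC (Ser): third position 2-fold.
Codon 3 ATG (Met): third position 1-fold.
Codon 4 TGT (Cys): third position 2-fold.
Codon 5 CAG (Gln): third position 2-fold.
Four-fold degenerate third positions: 1.

1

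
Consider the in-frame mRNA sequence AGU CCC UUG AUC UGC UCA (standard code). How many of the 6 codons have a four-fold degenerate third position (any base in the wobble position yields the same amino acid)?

Codon 1 AGU (Ser): third position 2-fold.
Codon 2 CCC (Pro): third position 4-fold.
Codon 3 UUG (Leu): third position 2-fold.
Codon 4 AUC (Ile): third position 3-fold.
Codon 5 UGC (Cys): third position 2-fold.
Codon 6 UCA (Ser): third position 4-fold.
Four-fold degenerate third positions: 2.

2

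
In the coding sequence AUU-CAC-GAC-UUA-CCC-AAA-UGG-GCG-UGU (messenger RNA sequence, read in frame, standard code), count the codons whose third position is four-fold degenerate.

Codon 1 AUU (Ile): third position 3-fold.
Codon 2 CAC (His): third position 2-fold.
Codon 3 GAC (Asp): third position 2-fold.
Codon 4 UUA (Leu): third position 2-fold.
Codon 5 CCC (Pro): third position 4-fold.
Codon 6 AAA (Lys): third position 2-fold.
Codon 7 UGG (Trp): third position 1-fold.
Codon 8 GCG (Ala): third position 4-fold.
Codon 9 UGU (Cys): third position 2-fold.
Four-fold degenerate third positions: 2.

2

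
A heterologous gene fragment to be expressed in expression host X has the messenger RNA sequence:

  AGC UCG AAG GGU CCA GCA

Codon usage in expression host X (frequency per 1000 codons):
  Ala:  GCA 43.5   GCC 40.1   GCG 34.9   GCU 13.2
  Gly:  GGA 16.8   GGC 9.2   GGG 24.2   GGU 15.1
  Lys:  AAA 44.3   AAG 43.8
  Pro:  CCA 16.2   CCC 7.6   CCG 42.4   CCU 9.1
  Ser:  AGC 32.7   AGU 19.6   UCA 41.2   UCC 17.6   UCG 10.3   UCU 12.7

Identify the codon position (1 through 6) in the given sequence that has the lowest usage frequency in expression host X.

2

Codon 1 AGC (Ser): 32.7 per 1000.
Codon 2 UCG (Ser): 10.3 per 1000.
Codon 3 AAG (Lys): 43.8 per 1000.
Codon 4 GGU (Gly): 15.1 per 1000.
Codon 5 CCA (Pro): 16.2 per 1000.
Codon 6 GCA (Ala): 43.5 per 1000.
Lowest frequency is 10.3 at codon 2.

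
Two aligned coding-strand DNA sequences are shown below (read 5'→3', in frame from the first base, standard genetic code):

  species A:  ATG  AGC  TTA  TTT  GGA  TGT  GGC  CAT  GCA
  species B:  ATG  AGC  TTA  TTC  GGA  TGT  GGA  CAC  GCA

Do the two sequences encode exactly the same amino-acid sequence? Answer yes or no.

Codon 1: ATG Met / ATG Met — identical.
Codon 2: AGC Ser / AGC Ser — identical.
Codon 3: TTA Leu / TTA Leu — identical.
Codon 4: TTT Phe / TTC Phe — synonymous.
Codon 5: GGA Gly / GGA Gly — identical.
Codon 6: TGT Cys / TGT Cys — identical.
Codon 7: GGC Gly / GGA Gly — synonymous.
Codon 8: CAT His / CAC His — synonymous.
Codon 9: GCA Ala / GCA Ala — identical.
Nonsynonymous differences: 0 → same protein.

yes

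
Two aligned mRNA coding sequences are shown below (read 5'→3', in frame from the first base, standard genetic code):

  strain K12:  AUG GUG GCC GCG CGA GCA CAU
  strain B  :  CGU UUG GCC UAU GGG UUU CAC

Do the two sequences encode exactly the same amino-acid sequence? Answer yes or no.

no

Codon 1: AUG Met / CGU Arg — nonsynonymous.
Codon 2: GUG Val / UUG Leu — nonsynonymous.
Codon 3: GCC Ala / GCC Ala — identical.
Codon 4: GCG Ala / UAU Tyr — nonsynonymous.
Codon 5: CGA Arg / GGG Gly — nonsynonymous.
Codon 6: GCA Ala / UUU Phe — nonsynonymous.
Codon 7: CAU His / CAC His — synonymous.
Nonsynonymous differences: 5 → different protein.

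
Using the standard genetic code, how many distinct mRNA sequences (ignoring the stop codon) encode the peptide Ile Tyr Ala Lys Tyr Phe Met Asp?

Ile: 3 codons.
Tyr: 2 codons.
Ala: 4 codons.
Lys: 2 codons.
Tyr: 2 codons.
Phe: 2 codons.
Met: 1 codon.
Asp: 2 codons.
3 × 2 × 4 × 2 × 2 × 2 × 1 × 2 = 384.

384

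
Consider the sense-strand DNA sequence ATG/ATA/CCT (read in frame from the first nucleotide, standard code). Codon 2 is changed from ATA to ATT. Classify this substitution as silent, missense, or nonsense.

silent

Position 6 falls in codon 2: ATA → Ile.
After the substitution the codon is ATT → Ile.
Both encode Ile, so the change is synonymous.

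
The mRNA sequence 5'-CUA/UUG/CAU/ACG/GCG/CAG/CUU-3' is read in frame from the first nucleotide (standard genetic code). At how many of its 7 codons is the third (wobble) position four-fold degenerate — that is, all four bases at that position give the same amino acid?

4

Codon 1 CUA (Leu): third position 4-fold.
Codon 2 UUG (Leu): third position 2-fold.
Codon 3 CAU (His): third position 2-fold.
Codon 4 ACG (Thr): third position 4-fold.
Codon 5 GCG (Ala): third position 4-fold.
Codon 6 CAG (Gln): third position 2-fold.
Codon 7 CUU (Leu): third position 4-fold.
Four-fold degenerate third positions: 4.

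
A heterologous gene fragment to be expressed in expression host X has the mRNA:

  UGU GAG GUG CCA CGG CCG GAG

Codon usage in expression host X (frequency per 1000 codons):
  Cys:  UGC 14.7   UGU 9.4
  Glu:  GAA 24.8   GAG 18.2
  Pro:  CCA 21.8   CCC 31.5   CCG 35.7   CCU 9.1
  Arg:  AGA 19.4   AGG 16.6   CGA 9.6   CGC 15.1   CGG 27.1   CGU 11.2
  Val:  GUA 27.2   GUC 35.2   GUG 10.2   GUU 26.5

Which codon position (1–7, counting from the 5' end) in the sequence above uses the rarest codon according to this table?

1

Codon 1 UGU (Cys): 9.4 per 1000.
Codon 2 GAG (Glu): 18.2 per 1000.
Codon 3 GUG (Val): 10.2 per 1000.
Codon 4 CCA (Pro): 21.8 per 1000.
Codon 5 CGG (Arg): 27.1 per 1000.
Codon 6 CCG (Pro): 35.7 per 1000.
Codon 7 GAG (Glu): 18.2 per 1000.
Lowest frequency is 9.4 at codon 1.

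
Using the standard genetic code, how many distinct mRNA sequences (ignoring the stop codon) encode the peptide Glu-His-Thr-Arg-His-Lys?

Glu: 2 codons.
His: 2 codons.
Thr: 4 codons.
Arg: 6 codons.
His: 2 codons.
Lys: 2 codons.
2 × 2 × 4 × 6 × 2 × 2 = 384.

384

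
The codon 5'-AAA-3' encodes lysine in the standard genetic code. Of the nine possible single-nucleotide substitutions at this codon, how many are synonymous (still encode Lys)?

1

Position 1: none → 0 synonymous.
Position 2: none → 0 synonymous.
Position 3: AAG → 1 synonymous.
Total: 0 + 0 + 1 = 1.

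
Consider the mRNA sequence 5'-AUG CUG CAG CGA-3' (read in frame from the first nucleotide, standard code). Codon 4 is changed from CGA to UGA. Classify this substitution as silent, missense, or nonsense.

nonsense

Position 10 falls in codon 4: CGA → Arg.
After the substitution the codon is UGA → Stop.
The new codon is a stop codon, so this is a nonsense mutation.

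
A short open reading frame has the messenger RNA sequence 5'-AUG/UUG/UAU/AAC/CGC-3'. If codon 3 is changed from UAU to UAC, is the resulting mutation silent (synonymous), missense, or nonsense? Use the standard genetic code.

Position 9 falls in codon 3: UAU → Tyr.
After the substitution the codon is UAC → Tyr.
Both encode Tyr, so the change is synonymous.

silent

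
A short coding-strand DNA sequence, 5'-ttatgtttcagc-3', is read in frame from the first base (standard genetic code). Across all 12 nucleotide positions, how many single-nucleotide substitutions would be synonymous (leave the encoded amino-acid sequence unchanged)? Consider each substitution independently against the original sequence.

Codon 1 (TTA, Leu): 2 synonymous substitutions.
Codon 2 (TGT, Cys): 1 synonymous substitution.
Codon 3 (TTC, Phe): 1 synonymous substitution.
Codon 4 (AGC, Ser): 1 synonymous substitution.
Total: 2 + 1 + 1 + 1 = 5.

5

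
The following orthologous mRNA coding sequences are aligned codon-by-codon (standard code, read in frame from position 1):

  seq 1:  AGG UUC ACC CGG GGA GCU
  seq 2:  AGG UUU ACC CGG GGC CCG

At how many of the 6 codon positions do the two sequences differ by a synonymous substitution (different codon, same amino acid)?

2

Codon 1: AGG Arg / AGG Arg — identical.
Codon 2: UUC Phe / UUU Phe — synonymous.
Codon 3: ACC Thr / ACC Thr — identical.
Codon 4: CGG Arg / CGG Arg — identical.
Codon 5: GGA Gly / GGC Gly — synonymous.
Codon 6: GCU Ala / CCG Pro — nonsynonymous.
Synonymous differences: 2.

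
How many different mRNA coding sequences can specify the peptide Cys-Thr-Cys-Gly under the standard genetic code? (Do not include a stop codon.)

64

Cys: 2 codons.
Thr: 4 codons.
Cys: 2 codons.
Gly: 4 codons.
2 × 4 × 2 × 4 = 64.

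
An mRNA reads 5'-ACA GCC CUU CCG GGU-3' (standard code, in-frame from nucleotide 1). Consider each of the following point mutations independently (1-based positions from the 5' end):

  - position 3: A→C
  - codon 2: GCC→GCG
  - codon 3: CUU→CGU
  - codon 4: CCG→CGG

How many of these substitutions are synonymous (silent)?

2

Codon 1: ACA (Thr) → ACC (Thr) — synonymous.
Codon 2: GCC (Ala) → GCG (Ala) — synonymous.
Codon 3: CUU (Leu) → CGU (Arg) — missense.
Codon 4: CCG (Pro) → CGG (Arg) — missense.
Synonymous: 2 of 4.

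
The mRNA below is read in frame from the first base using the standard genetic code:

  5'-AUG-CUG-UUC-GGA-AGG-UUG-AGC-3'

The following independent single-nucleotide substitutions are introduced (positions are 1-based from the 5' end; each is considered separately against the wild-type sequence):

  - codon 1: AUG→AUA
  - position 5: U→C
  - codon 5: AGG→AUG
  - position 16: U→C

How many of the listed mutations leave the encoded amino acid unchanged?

1

Codon 1: AUG (Met) → AUA (Ile) — missense.
Codon 2: CUG (Leu) → CCG (Pro) — missense.
Codon 5: AGG (Arg) → AUG (Met) — missense.
Codon 6: UUG (Leu) → CUG (Leu) — synonymous.
Synonymous: 1 of 4.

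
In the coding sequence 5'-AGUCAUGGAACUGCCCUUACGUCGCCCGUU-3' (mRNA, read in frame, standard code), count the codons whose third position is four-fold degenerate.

Codon 1 AGU (Ser): third position 2-fold.
Codon 2 CAU (His): third position 2-fold.
Codon 3 GGA (Gly): third position 4-fold.
Codon 4 ACU (Thr): third position 4-fold.
Codon 5 GCC (Ala): third position 4-fold.
Codon 6 CUU (Leu): third position 4-fold.
Codon 7 ACG (Thr): third position 4-fold.
Codon 8 UCG (Ser): third position 4-fold.
Codon 9 CCC (Pro): third position 4-fold.
Codon 10 GUU (Val): third position 4-fold.
Four-fold degenerate third positions: 8.

8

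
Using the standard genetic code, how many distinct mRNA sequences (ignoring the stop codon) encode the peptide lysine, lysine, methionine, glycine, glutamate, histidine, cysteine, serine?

768

Lys: 2 codons.
Lys: 2 codons.
Met: 1 codon.
Gly: 4 codons.
Glu: 2 codons.
His: 2 codons.
Cys: 2 codons.
Ser: 6 codons.
2 × 2 × 1 × 4 × 2 × 2 × 2 × 6 = 768.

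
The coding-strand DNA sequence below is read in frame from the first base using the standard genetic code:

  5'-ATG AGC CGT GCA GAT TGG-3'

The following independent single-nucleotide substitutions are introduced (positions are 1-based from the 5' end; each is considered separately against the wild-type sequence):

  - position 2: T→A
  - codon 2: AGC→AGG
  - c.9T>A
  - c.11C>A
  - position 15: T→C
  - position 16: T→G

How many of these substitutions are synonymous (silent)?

2

Codon 1: ATG (Met) → AAG (Lys) — missense.
Codon 2: AGC (Ser) → AGG (Arg) — missense.
Codon 3: CGT (Arg) → CGA (Arg) — synonymous.
Codon 4: GCA (Ala) → GAA (Glu) — missense.
Codon 5: GAT (Asp) → GAC (Asp) — synonymous.
Codon 6: TGG (Trp) → GGG (Gly) — missense.
Synonymous: 2 of 6.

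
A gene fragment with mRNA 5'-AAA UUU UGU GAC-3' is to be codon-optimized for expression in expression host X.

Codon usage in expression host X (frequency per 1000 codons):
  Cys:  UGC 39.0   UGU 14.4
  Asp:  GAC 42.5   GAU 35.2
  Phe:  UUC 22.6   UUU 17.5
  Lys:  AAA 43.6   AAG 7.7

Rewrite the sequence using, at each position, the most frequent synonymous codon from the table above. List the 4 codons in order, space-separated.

AAA UUC UGC GAC

Codon 1 (Lys): best is AAA at 43.6.
Codon 2 (Phe): best is UUC at 22.6.
Codon 3 (Cys): best is UGC at 39.0.
Codon 4 (Asp): best is GAC at 42.5.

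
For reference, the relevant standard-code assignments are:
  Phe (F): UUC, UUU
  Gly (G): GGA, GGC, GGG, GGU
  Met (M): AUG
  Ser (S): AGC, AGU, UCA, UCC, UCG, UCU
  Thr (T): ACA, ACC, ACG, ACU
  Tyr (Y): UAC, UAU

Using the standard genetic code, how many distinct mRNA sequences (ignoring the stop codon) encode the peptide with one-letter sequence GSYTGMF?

1536

Gly: 4 codons.
Ser: 6 codons.
Tyr: 2 codons.
Thr: 4 codons.
Gly: 4 codons.
Met: 1 codon.
Phe: 2 codons.
4 × 6 × 2 × 4 × 4 × 1 × 2 = 1536.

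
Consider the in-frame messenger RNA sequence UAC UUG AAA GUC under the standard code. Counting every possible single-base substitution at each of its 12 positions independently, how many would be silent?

7

Codon 1 (UAC, Tyr): 1 synonymous substitution.
Codon 2 (UUG, Leu): 2 synonymous substitutions.
Codon 3 (AAA, Lys): 1 synonymous substitution.
Codon 4 (GUC, Val): 3 synonymous substitutions.
Total: 1 + 2 + 1 + 3 = 7.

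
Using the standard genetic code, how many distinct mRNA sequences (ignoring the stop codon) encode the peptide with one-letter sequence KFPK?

32

Lys: 2 codons.
Phe: 2 codons.
Pro: 4 codons.
Lys: 2 codons.
2 × 2 × 4 × 2 = 32.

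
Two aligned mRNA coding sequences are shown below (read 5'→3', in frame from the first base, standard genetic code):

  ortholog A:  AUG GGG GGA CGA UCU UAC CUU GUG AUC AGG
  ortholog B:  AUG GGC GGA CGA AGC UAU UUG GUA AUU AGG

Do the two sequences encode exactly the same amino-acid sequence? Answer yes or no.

yes

Codon 1: AUG Met / AUG Met — identical.
Codon 2: GGG Gly / GGC Gly — synonymous.
Codon 3: GGA Gly / GGA Gly — identical.
Codon 4: CGA Arg / CGA Arg — identical.
Codon 5: UCU Ser / AGC Ser — synonymous.
Codon 6: UAC Tyr / UAU Tyr — synonymous.
Codon 7: CUU Leu / UUG Leu — synonymous.
Codon 8: GUG Val / GUA Val — synonymous.
Codon 9: AUC Ile / AUU Ile — synonymous.
Codon 10: AGG Arg / AGG Arg — identical.
Nonsynonymous differences: 0 → same protein.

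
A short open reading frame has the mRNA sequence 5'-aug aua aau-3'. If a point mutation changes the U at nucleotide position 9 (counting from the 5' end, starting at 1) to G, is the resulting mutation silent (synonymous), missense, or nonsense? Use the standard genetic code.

Position 9 falls in codon 3: AAU → Asn.
After the substitution the codon is AAG → Lys.
Asn ≠ Lys, so this is a missense mutation.

missense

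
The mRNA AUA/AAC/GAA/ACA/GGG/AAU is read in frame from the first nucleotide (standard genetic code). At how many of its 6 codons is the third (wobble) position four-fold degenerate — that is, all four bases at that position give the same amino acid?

2

Codon 1 AUA (Ile): third position 3-fold.
Codon 2 AAC (Asn): third position 2-fold.
Codon 3 GAA (Glu): third position 2-fold.
Codon 4 ACA (Thr): third position 4-fold.
Codon 5 GGG (Gly): third position 4-fold.
Codon 6 AAU (Asn): third position 2-fold.
Four-fold degenerate third positions: 2.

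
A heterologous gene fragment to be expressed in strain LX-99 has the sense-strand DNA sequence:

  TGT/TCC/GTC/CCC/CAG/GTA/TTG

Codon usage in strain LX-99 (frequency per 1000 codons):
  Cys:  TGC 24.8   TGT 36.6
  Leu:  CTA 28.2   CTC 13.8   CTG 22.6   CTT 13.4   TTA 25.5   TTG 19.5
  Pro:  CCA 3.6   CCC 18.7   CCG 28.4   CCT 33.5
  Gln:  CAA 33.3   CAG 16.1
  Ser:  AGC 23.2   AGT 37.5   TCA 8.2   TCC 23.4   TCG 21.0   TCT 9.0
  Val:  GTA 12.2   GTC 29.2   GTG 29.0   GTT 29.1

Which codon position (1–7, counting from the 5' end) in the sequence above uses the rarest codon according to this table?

6

Codon 1 TGT (Cys): 36.6 per 1000.
Codon 2 TCC (Ser): 23.4 per 1000.
Codon 3 GTC (Val): 29.2 per 1000.
Codon 4 CCC (Pro): 18.7 per 1000.
Codon 5 CAG (Gln): 16.1 per 1000.
Codon 6 GTA (Val): 12.2 per 1000.
Codon 7 TTG (Leu): 19.5 per 1000.
Lowest frequency is 12.2 at codon 6.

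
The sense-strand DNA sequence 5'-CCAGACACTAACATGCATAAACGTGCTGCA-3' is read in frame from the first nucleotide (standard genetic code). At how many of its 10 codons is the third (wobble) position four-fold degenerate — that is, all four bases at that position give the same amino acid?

Codon 1 CCA (Pro): third position 4-fold.
Codon 2 GAC (Asp): third position 2-fold.
Codon 3 ACT (Thr): third position 4-fold.
Codon 4 AAC (Asn): third position 2-fold.
Codon 5 ATG (Met): third position 1-fold.
Codon 6 CAT (His): third position 2-fold.
Codon 7 AAA (Lys): third position 2-fold.
Codon 8 CGT (Arg): third position 4-fold.
Codon 9 GCT (Ala): third position 4-fold.
Codon 10 GCA (Ala): third position 4-fold.
Four-fold degenerate third positions: 5.

5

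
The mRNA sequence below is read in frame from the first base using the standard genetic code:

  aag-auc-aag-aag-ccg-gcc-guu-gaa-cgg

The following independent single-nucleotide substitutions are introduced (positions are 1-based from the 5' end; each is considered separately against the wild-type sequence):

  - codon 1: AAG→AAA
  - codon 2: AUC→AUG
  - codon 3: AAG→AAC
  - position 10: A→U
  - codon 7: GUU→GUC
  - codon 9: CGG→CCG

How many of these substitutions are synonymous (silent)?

2

Codon 1: AAG (Lys) → AAA (Lys) — synonymous.
Codon 2: AUC (Ile) → AUG (Met) — missense.
Codon 3: AAG (Lys) → AAC (Asn) — missense.
Codon 4: AAG (Lys) → UAG (Stop) — nonsense.
Codon 7: GUU (Val) → GUC (Val) — synonymous.
Codon 9: CGG (Arg) → CCG (Pro) — missense.
Synonymous: 2 of 6.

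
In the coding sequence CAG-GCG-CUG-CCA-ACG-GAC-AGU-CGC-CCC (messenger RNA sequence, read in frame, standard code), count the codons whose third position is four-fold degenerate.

Codon 1 CAG (Gln): third position 2-fold.
Codon 2 GCG (Ala): third position 4-fold.
Codon 3 CUG (Leu): third position 4-fold.
Codon 4 CCA (Pro): third position 4-fold.
Codon 5 ACG (Thr): third position 4-fold.
Codon 6 GAC (Asp): third position 2-fold.
Codon 7 AGU (Ser): third position 2-fold.
Codon 8 CGC (Arg): third position 4-fold.
Codon 9 CCC (Pro): third position 4-fold.
Four-fold degenerate third positions: 6.

6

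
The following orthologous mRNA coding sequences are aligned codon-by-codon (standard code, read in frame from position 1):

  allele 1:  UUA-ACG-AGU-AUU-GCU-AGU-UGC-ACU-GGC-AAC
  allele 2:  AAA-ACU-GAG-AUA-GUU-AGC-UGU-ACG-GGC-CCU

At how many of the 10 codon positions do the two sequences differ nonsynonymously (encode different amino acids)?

Codon 1: UUA Leu / AAA Lys — nonsynonymous.
Codon 2: ACG Thr / ACU Thr — synonymous.
Codon 3: AGU Ser / GAG Glu — nonsynonymous.
Codon 4: AUU Ile / AUA Ile — synonymous.
Codon 5: GCU Ala / GUU Val — nonsynonymous.
Codon 6: AGU Ser / AGC Ser — synonymous.
Codon 7: UGC Cys / UGU Cys — synonymous.
Codon 8: ACU Thr / ACG Thr — synonymous.
Codon 9: GGC Gly / GGC Gly — identical.
Codon 10: AAC Asn / CCU Pro — nonsynonymous.
Nonsynonymous differences: 4.

4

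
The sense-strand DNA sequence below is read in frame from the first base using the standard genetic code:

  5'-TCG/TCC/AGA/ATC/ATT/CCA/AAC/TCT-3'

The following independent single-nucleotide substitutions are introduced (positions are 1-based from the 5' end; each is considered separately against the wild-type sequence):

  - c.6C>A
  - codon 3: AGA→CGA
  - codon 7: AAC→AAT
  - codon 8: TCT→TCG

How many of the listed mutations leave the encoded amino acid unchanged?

4

Codon 2: TCC (Ser) → TCA (Ser) — synonymous.
Codon 3: AGA (Arg) → CGA (Arg) — synonymous.
Codon 7: AAC (Asn) → AAT (Asn) — synonymous.
Codon 8: TCT (Ser) → TCG (Ser) — synonymous.
Synonymous: 4 of 4.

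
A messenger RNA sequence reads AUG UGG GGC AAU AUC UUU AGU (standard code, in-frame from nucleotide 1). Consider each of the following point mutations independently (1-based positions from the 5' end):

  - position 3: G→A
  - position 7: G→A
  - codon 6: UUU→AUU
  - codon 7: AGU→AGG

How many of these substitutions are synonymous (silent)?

Codon 1: AUG (Met) → AUA (Ile) — missense.
Codon 3: GGC (Gly) → AGC (Ser) — missense.
Codon 6: UUU (Phe) → AUU (Ile) — missense.
Codon 7: AGU (Ser) → AGG (Arg) — missense.
Synonymous: 0 of 4.

0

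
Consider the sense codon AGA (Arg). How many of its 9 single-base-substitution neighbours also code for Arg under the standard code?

Position 1: CGA → 1 synonymous.
Position 2: none → 0 synonymous.
Position 3: AGG → 1 synonymous.
Total: 1 + 0 + 1 = 2.

2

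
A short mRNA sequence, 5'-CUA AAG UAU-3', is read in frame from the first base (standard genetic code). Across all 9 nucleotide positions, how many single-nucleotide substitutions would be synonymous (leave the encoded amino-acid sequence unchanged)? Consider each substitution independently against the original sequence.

6

Codon 1 (CUA, Leu): 4 synonymous substitutions.
Codon 2 (AAG, Lys): 1 synonymous substitution.
Codon 3 (UAU, Tyr): 1 synonymous substitution.
Total: 4 + 1 + 1 = 6.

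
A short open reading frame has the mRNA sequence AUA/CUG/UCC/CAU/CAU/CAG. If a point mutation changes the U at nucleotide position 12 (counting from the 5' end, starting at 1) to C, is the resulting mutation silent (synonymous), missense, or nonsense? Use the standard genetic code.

silent

Position 12 falls in codon 4: CAU → His.
After the substitution the codon is CAC → His.
Both encode His, so the change is synonymous.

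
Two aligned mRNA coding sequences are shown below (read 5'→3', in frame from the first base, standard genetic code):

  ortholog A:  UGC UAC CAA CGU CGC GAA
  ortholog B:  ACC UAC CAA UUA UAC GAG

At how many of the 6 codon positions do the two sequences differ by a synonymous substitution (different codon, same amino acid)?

Codon 1: UGC Cys / ACC Thr — nonsynonymous.
Codon 2: UAC Tyr / UAC Tyr — identical.
Codon 3: CAA Gln / CAA Gln — identical.
Codon 4: CGU Arg / UUA Leu — nonsynonymous.
Codon 5: CGC Arg / UAC Tyr — nonsynonymous.
Codon 6: GAA Glu / GAG Glu — synonymous.
Synonymous differences: 1.

1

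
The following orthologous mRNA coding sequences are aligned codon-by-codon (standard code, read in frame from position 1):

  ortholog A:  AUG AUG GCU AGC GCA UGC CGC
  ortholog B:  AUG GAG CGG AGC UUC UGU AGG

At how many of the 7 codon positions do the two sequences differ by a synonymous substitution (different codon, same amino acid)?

2

Codon 1: AUG Met / AUG Met — identical.
Codon 2: AUG Met / GAG Glu — nonsynonymous.
Codon 3: GCU Ala / CGG Arg — nonsynonymous.
Codon 4: AGC Ser / AGC Ser — identical.
Codon 5: GCA Ala / UUC Phe — nonsynonymous.
Codon 6: UGC Cys / UGU Cys — synonymous.
Codon 7: CGC Arg / AGG Arg — synonymous.
Synonymous differences: 2.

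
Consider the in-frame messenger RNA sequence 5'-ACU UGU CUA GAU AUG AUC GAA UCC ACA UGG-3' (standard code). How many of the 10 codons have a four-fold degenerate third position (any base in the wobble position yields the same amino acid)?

Codon 1 ACU (Thr): third position 4-fold.
Codon 2 UGU (Cys): third position 2-fold.
Codon 3 CUA (Leu): third position 4-fold.
Codon 4 GAU (Asp): third position 2-fold.
Codon 5 AUG (Met): third position 1-fold.
Codon 6 AUC (Ile): third position 3-fold.
Codon 7 GAA (Glu): third position 2-fold.
Codon 8 UCC (Ser): third position 4-fold.
Codon 9 ACA (Thr): third position 4-fold.
Codon 10 UGG (Trp): third position 1-fold.
Four-fold degenerate third positions: 4.

4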